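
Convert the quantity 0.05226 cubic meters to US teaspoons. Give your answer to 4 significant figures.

1 cubic meter = 202884 US tsp.
Then 0.05226 × 202884 ≈ 10600 US tsp.

10600 US tsp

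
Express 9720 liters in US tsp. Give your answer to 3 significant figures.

1 L = 202.884 US tsp.
So 9720 × 202.884 ≈ 1.97e+6 US tsp.

1.97e+6 US tsp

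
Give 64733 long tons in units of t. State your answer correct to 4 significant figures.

1 long ton = 1.01605 t.
So 64733 × 1.01605 ≈ 65770 t.

65770 t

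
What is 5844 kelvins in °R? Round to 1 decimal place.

10519.2 degrees Rankine

°R = K × 9/5.
Applying the formula gives 10519.2 °R.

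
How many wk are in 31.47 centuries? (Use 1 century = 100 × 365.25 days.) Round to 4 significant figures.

164200 weeks

1 century = 5217.86 weeks.
Thus 31.47 × 5217.86 ≈ 164200 wk.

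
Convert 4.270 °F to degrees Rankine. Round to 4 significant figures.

463.9 °R

°R = °F + 459.67.
Applying the formula gives 463.9 °R.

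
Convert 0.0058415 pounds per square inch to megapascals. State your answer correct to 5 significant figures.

4.0276e-5 MPa

1 psi = 0.00689476 megapascals.
So 0.0058415 × 0.00689476 ≈ 4.0276e-5 MPa.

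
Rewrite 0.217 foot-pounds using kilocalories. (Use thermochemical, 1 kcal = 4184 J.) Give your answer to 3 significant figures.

1 ft·lbf = 0.000324048 kilocalories.
0.217 × 0.000324048 ≈ 7.03 × 10^-5 kcal.

7.03 × 10^-5 kilocalories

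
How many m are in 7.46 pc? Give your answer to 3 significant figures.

1 pc = 3.08568 × 10^16 meters.
So 7.46 × 3.08568 × 10^16 ≈ 2.30 × 10^17 m.

2.30 × 10^17 meters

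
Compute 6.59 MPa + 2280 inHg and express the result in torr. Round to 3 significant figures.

107000 torr

6.59 MPa = 49429.1 torr and 2280 inHg = 57912.0 torr.
49429.1 + 57912.0 ≈ 107000 torr.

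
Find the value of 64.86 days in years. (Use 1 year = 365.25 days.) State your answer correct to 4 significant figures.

0.1776 yr

1 d = 0.00273785 years.
So 64.86 × 0.00273785 ≈ 0.1776 yr.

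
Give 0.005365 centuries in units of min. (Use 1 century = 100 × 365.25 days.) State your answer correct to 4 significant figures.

1 century = 5.25960e+7 min.
0.005365 × 5.25960e+7 ≈ 282200 min.

282200 min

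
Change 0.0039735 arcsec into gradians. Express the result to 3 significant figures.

1 arcsecond = 0.000308642 gradians.
Thus 0.0039735 × 0.000308642 ≈ 1.23 × 10^-6 grad.

1.23 × 10^-6 gradians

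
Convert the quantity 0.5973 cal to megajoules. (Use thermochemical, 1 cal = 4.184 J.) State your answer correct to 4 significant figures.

1 calorie = 4.18400 × 10^-6 megajoules.
So 0.5973 × 4.18400 × 10^-6 ≈ 2.499 × 10^-6 MJ.

2.499 × 10^-6 MJ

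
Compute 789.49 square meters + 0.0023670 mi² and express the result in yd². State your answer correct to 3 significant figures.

789.49 m² = 944.222 yd² and 0.0023670 mi² = 7332.02 yd².
944.222 + 7332.02 ≈ 8280 yd².

8280 square yards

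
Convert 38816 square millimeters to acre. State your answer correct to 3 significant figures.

1 mm² = 2.47105 × 10^-10 acre.
38816 × 2.47105 × 10^-10 ≈ 9.59 × 10^-6 acre.

9.59 × 10^-6 acre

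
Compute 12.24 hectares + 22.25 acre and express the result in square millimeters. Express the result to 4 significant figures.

2.124 × 10^11 mm²

12.24 ha = 1.22400 × 10^11 mm² and 22.25 acre = 9.00426 × 10^10 mm².
1.22400 × 10^11 + 9.00426 × 10^10 ≈ 2.124 × 10^11 mm².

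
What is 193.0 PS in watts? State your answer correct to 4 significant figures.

142000 watts

1 metric horsepower = 735.499 W.
So 193.0 × 735.499 ≈ 142000 W.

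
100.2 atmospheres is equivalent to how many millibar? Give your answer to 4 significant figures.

101500 mbar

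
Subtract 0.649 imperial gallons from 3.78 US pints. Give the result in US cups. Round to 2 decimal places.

-4.91 US cup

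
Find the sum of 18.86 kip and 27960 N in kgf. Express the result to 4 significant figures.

11410 kgf

18.86 kip = 8554.75 kgf and 27960 N = 2851.13 kgf.
8554.75 + 2851.13 ≈ 11410 kgf.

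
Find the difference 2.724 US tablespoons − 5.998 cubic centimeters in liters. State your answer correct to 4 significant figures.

2.724 US tbsp = 0.0402791 L and 5.998 cm³ = 0.00599800 L.
0.0402791 − 0.00599800 ≈ 0.03428 L.

0.03428 liters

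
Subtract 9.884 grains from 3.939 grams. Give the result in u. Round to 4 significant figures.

1.986 × 10^24 atomic mass units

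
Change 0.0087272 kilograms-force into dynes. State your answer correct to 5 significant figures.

8558.5 dynes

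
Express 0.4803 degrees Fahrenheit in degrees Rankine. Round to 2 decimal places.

°R = °F + 459.67.
Applying the formula gives 460.15 °R.

460.15 °R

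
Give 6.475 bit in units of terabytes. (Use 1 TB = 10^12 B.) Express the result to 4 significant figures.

8.094 × 10^-13 TB

1 bit = 1.25000 × 10^-13 TB.
Thus 6.475 × 1.25000 × 10^-13 ≈ 8.094 × 10^-13 TB.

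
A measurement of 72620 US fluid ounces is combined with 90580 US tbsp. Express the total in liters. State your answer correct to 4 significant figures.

72620 US fl oz = 2147.63 L and 90580 US tbsp = 1339.39 L.
2147.63 + 1339.39 ≈ 3487 L.

3487 liters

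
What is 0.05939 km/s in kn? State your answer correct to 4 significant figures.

115.4 knots

1 km/s = 1943.84 kn.
So 0.05939 × 1943.84 ≈ 115.4 kn.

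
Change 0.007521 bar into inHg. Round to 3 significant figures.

0.222 inHg

1 bar = 29.5300 inches of mercury.
So 0.007521 × 29.5300 ≈ 0.222 inHg.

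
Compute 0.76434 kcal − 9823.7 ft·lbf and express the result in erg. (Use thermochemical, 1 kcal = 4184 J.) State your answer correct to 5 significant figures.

-1.0121 × 10^11 ergs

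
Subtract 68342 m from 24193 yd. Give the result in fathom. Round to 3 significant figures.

24193 yd = 12096.5 fathom and 68342 m = 37369.9 fathom.
12096.5 − 37369.9 ≈ -25300 fathom.

-25300 fathom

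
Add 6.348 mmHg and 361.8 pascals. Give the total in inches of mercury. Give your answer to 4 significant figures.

0.3568 inches of mercury

6.348 mmHg = 0.249921 inHg and 361.8 Pa = 0.106839 inHg.
0.249921 + 0.106839 ≈ 0.3568 inHg.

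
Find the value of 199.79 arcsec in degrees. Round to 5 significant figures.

0.055497 degrees

1 arcsec = 0.000277778 °.
So 199.79 × 0.000277778 ≈ 0.055497 °.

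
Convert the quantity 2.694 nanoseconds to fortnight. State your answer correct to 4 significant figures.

2.227 × 10^-15 fortnights

1 nanosecond = 8.26720 × 10^-16 fortnight.
So 2.694 × 8.26720 × 10^-16 ≈ 2.227 × 10^-15 fortnight.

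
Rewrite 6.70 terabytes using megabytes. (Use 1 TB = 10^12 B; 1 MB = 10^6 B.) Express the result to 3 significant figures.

6.70 × 10^6 megabytes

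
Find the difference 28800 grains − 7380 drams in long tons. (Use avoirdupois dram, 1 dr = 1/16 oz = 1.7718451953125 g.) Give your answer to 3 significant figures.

28800 gr = 0.00183673 long ton and 7380 dr = 0.0128697 long ton.
0.00183673 − 0.0128697 ≈ -0.0110 long ton.

-0.0110 long ton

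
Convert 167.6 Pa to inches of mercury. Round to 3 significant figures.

0.0495 inHg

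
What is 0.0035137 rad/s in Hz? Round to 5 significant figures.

0.00055922 Hz

1 radian per second = 0.159155 hertz.
0.0035137 × 0.159155 ≈ 0.00055922 Hz.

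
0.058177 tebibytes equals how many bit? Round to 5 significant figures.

1 tebibyte = 8.79609e+12 bits.
Thus 0.058177 × 8.79609e+12 ≈ 5.1173e+11 bit.

5.1173e+11 bits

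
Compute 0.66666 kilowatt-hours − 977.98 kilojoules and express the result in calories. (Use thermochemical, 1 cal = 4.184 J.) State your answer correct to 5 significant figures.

339870 cal

0.66666 kWh = 573608.0 cal and 977.98 kJ = 233742.8 cal.
573608.0 − 233742.8 ≈ 339870 cal.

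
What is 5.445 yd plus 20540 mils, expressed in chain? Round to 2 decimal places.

5.445 yd = 0.247500 chain and 20540 mil = 0.0259343 chain.
0.247500 + 0.0259343 ≈ 0.27 chain.

0.27 chains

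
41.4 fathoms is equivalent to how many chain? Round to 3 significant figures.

1 fathom = 0.0909091 chains.
Then 41.4 × 0.0909091 ≈ 3.76 chain.

3.76 chain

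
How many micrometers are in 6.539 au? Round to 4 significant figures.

9.782e+17 μm

1 astronomical unit = 1.49598e+17 μm.
Then 6.539 × 1.49598e+17 ≈ 9.782e+17 μm.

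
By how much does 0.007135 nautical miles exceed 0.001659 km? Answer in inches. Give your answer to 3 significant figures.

0.007135 nmi = 520.237 in and 0.001659 km = 65.3150 in.
520.237 − 65.3150 ≈ 455 in.

455 in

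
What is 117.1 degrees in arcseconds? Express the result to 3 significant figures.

422000 arcseconds

1 degree = 3600.00 arcsec.
117.1 × 3600.00 ≈ 422000 arcsec.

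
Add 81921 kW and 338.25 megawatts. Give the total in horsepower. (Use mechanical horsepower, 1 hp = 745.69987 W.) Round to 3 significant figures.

563000 horsepower

81921 kW = 109858 hp and 338.25 MW = 453601 hp.
109858 + 453601 ≈ 563000 hp.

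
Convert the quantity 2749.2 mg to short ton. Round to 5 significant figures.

3.0305 × 10^-6 short ton

1 mg = 1.10231 × 10^-9 short ton.
2749.2 × 1.10231 × 10^-9 ≈ 3.0305 × 10^-6 short ton.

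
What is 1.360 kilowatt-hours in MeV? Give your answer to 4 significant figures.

3.056 × 10^19 megaelectronvolts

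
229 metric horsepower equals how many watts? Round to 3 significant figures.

1 PS = 735.499 W.
Thus 229 × 735.499 ≈ 168000 W.

168000 W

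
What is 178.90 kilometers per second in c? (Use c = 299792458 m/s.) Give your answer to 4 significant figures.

1 kilometer per second = 3.33564 × 10^-6 c.
Then 178.90 × 3.33564 × 10^-6 ≈ 0.0005967 c.

0.0005967 times the speed of light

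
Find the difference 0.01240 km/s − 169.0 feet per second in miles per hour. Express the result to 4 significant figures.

0.01240 km/s = 27.7380 mph and 169.0 ft/s = 115.227 mph.
27.7380 − 115.227 ≈ -87.49 mph.

-87.49 miles per hour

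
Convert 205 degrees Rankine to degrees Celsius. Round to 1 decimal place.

-159.3 °C

°R = (°C + 273.15) × 9/5.
Applying the formula gives -159.3 °C.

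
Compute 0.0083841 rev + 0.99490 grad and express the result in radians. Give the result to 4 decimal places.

0.0083841 rev = 0.0526789 rad and 0.99490 grad = 0.0156279 rad.
0.0526789 + 0.0156279 ≈ 0.0683 rad.

0.0683 rad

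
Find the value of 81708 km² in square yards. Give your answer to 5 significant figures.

9.7722e+10 square yards

1 square kilometer = 1.19599e+6 yd².
So 81708 × 1.19599e+6 ≈ 9.7722e+10 yd².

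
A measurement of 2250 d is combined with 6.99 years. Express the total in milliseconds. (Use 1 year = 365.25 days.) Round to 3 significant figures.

4.15 × 10^11 milliseconds

2250 d = 1.94400 × 10^11 ms and 6.99 yr = 2.20588 × 10^11 ms.
1.94400 × 10^11 + 2.20588 × 10^11 ≈ 4.15 × 10^11 ms.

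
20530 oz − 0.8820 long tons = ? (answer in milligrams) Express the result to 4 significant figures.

-3.141e+8 mg

20530 oz = 5.82016e+8 mg and 0.8820 long ton = 8.96153e+8 mg.
5.82016e+8 − 8.96153e+8 ≈ -3.141e+8 mg.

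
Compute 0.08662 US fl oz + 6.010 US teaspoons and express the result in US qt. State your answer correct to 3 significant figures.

0.0340 US qt

0.08662 US fl oz = 0.002706875 US qt and 6.010 US tsp = 0.03130208 US qt.
0.002706875 + 0.03130208 ≈ 0.0340 US qt.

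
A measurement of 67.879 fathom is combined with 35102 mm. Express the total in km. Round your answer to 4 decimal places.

67.879 fathom = 0.124137 km and 35102 mm = 0.0351020 km.
0.124137 + 0.0351020 ≈ 0.1592 km.

0.1592 kilometers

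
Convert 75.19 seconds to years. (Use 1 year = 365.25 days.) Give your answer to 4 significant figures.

1 s = 3.16881 × 10^-8 years.
So 75.19 × 3.16881 × 10^-8 ≈ 2.383 × 10^-6 yr.

2.383 × 10^-6 yr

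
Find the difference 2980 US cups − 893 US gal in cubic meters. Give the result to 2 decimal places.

2980 US cup = 0.705033 m³ and 893 US gal = 3.38037 m³.
0.705033 − 3.38037 ≈ -2.68 m³.

-2.68 m³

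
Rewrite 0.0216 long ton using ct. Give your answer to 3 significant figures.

1 long ton = 5.08023e+6 carats.
0.0216 × 5.08023e+6 ≈ 110000 ct.

110000 ct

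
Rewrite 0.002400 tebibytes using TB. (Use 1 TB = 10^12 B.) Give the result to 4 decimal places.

0.0026 terabytes

1 TiB = 1.09951 terabytes.
Thus 0.002400 × 1.09951 ≈ 0.0026 TB.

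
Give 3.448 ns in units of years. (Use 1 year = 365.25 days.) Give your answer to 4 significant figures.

1.093e-16 years

1 nanosecond = 3.16881e-17 years.
Thus 3.448 × 3.16881e-17 ≈ 1.093e-16 yr.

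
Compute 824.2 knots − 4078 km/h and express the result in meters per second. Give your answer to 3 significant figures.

-709 m/s

824.2 kn = 424.005 m/s and 4078 km/h = 1132.78 m/s.
424.005 − 1132.78 ≈ -709 m/s.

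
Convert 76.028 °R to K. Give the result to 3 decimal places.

°R = K × 9/5.
Applying the formula gives 42.238 K.

42.238 K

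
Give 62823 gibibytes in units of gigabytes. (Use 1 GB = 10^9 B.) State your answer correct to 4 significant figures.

67460 GB

1 gibibyte = 1.07374 gigabytes.
62823 × 1.07374 ≈ 67460 GB.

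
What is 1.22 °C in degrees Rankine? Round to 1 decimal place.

°R = (°C + 273.15) × 9/5.
Applying the formula gives 493.9 °R.

493.9 degrees Rankine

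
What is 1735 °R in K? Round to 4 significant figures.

963.9 kelvins

°R = K × 9/5.
Applying the formula gives 963.9 K.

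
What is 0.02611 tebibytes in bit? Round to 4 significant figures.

2.297e+11 bits

1 tebibyte = 8.79609e+12 bit.
So 0.02611 × 8.79609e+12 ≈ 2.297e+11 bit.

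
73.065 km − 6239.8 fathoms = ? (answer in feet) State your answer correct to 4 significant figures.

73.065 km = 239715 ft and 6239.8 fathom = 37438.8 ft.
239715 − 37438.8 ≈ 202300 ft.

202300 feet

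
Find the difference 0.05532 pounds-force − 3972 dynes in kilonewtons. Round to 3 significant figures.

0.000206 kN

0.05532 lbf = 0.000246076 kN and 3972 dyn = 3.97200e-5 kN.
0.000246076 − 3.97200e-5 ≈ 0.000206 kN.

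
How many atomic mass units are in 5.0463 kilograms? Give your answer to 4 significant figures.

3.039 × 10^27 u

1 kilogram = 6.02214 × 10^26 u.
5.0463 × 6.02214 × 10^26 ≈ 3.039 × 10^27 u.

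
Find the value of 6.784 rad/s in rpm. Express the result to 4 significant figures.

1 radian per second = 9.54930 rpm.
Then 6.784 × 9.54930 ≈ 64.78 rpm.

64.78 rpm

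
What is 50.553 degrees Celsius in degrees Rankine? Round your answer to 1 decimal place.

582.7 degrees Rankine

°R = (°C + 273.15) × 9/5.
Applying the formula gives 582.7 °R.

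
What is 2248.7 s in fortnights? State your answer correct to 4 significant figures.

1 s = 8.26720 × 10^-7 fortnight.
Then 2248.7 × 8.26720 × 10^-7 ≈ 0.001859 fortnight.

0.001859 fortnights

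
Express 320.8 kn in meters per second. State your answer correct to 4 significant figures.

1 knot = 0.514444 m/s.
So 320.8 × 0.514444 ≈ 165.0 m/s.

165.0 m/s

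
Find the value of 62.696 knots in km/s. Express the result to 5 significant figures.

1 kn = 0.000514444 kilometers per second.
So 62.696 × 0.000514444 ≈ 0.032254 km/s.

0.032254 kilometers per second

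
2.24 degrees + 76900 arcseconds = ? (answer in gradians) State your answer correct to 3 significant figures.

2.24 ° = 2.48889 grad and 76900 arcsec = 23.7346 grad.
2.48889 + 23.7346 ≈ 26.2 grad.

26.2 gradians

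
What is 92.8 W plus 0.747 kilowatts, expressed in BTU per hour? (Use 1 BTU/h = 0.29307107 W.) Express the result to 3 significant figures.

92.8 W = 316.647 BTU/h and 0.747 kW = 2548.87 BTU/h.
316.647 + 2548.87 ≈ 2870 BTU/h.

2870 BTU per hour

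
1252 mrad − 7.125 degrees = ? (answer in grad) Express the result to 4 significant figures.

71.79 grad

1252 mrad = 79.7048 grad and 7.125 ° = 7.91667 grad.
79.7048 − 7.91667 ≈ 71.79 grad.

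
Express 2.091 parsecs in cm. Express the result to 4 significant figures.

6.452 × 10^18 cm

1 pc = 3.08568 × 10^18 cm.
2.091 × 3.08568 × 10^18 ≈ 6.452 × 10^18 cm.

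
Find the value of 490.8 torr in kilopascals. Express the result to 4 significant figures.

65.43 kPa

1 torr = 0.133322 kPa.
Then 490.8 × 0.133322 ≈ 65.43 kPa.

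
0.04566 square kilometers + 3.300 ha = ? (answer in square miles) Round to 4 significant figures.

0.04566 km² = 0.0176294 mi² and 3.300 ha = 0.0127414 mi².
0.0176294 + 0.0127414 ≈ 0.03037 mi².

0.03037 mi²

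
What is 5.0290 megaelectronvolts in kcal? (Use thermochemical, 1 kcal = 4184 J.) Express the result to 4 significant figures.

1 megaelectronvolt = 3.82929e-17 kcal.
So 5.0290 × 3.82929e-17 ≈ 1.926e-16 kcal.

1.926e-16 kcal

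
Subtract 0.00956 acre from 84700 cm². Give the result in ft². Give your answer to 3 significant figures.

-325 ft²

84700 cm² = 91.1703 ft² and 0.00956 acre = 416.434 ft².
91.1703 − 416.434 ≈ -325 ft².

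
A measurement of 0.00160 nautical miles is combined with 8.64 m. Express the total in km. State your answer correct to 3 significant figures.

0.0116 kilometers

0.00160 nmi = 0.00296320 km and 8.64 m = 0.00864000 km.
0.00296320 + 0.00864000 ≈ 0.0116 km.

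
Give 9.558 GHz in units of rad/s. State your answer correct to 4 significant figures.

6.005e+10 rad/s

1 gigahertz = 6.28319e+9 radians per second.
Thus 9.558 × 6.28319e+9 ≈ 6.005e+10 rad/s.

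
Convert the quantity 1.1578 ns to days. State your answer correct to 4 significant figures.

1.340 × 10^-14 d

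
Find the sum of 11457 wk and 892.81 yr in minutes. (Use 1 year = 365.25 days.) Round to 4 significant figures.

5.851e+8 min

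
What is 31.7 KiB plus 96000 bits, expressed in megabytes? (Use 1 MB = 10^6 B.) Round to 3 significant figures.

31.7 KiB = 0.0324608 MB and 96000 bit = 0.0120000 MB.
0.0324608 + 0.0120000 ≈ 0.0445 MB.

0.0445 MB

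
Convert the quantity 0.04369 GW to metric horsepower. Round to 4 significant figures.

59400 PS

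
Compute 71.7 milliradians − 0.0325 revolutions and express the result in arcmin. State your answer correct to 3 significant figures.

-456 arcminutes

71.7 mrad = 246.486 arcmin and 0.0325 rev = 702.000 arcmin.
246.486 − 702.000 ≈ -456 arcmin.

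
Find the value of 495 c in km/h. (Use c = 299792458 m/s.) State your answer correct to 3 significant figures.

5.34 × 10^11 kilometers per hour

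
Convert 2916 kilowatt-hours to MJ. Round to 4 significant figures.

1 kWh = 3.60000 megajoules.
2916 × 3.60000 ≈ 10500 MJ.

10500 MJ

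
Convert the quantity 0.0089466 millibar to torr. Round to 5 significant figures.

0.0067105 torr

1 mbar = 0.750062 torr.
So 0.0089466 × 0.750062 ≈ 0.0067105 torr.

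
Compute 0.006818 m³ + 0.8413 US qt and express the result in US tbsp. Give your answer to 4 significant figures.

0.006818 m³ = 461.088 US tbsp and 0.8413 US qt = 53.8432 US tbsp.
461.088 + 53.8432 ≈ 514.9 US tbsp.

514.9 US tbsp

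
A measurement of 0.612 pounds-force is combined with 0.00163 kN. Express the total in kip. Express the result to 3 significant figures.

0.612 lbf = 0.000612000 kip and 0.00163 kN = 0.000366439 kip.
0.000612000 + 0.000366439 ≈ 0.000978 kip.

0.000978 kip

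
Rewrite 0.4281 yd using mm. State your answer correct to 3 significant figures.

391 millimeters

1 yd = 914.400 mm.
0.4281 × 914.400 ≈ 391 mm.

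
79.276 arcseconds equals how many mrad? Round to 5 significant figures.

0.38434 mrad

1 arcsec = 0.00484814 mrad.
So 79.276 × 0.00484814 ≈ 0.38434 mrad.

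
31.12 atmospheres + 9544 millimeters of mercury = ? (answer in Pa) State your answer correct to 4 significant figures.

4.426 × 10^6 Pa

31.12 atm = 3.15323 × 10^6 Pa and 9544 mmHg = 1.27243 × 10^6 Pa.
3.15323 × 10^6 + 1.27243 × 10^6 ≈ 4.426 × 10^6 Pa.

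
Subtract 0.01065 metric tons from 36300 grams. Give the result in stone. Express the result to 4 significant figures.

36300 g = 5.71627 st and 0.01065 t = 1.67709 st.
5.71627 − 1.67709 ≈ 4.039 st.

4.039 st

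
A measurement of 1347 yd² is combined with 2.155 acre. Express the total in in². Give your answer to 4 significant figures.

1347 yd² = 1.74571e+6 in² and 2.155 acre = 1.35175e+7 in².
1.74571e+6 + 1.35175e+7 ≈ 1.526e+7 in².

1.526e+7 square inches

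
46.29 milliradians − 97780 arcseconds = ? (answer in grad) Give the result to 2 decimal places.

46.29 mrad = 2.94691 grad and 97780 arcsec = 30.1790 grad.
2.94691 − 30.1790 ≈ -27.23 grad.

-27.23 gradians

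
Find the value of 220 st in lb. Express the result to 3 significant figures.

1 stone = 14.0000 lb.
220 × 14.0000 ≈ 3080 lb.

3080 lb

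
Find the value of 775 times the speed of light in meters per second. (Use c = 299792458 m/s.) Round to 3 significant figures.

2.32 × 10^11 m/s

1 c = 2.99792 × 10^8 m/s.
775 × 2.99792 × 10^8 ≈ 2.32 × 10^11 m/s.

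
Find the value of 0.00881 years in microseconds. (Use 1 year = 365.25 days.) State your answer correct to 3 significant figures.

2.78 × 10^11 μs

1 yr = 3.15576 × 10^13 μs.
Then 0.00881 × 3.15576 × 10^13 ≈ 2.78 × 10^11 μs.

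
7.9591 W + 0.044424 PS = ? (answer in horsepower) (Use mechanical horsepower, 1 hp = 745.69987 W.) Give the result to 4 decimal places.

7.9591 W = 0.0106733 hp and 0.044424 PS = 0.0438163 hp.
0.0106733 + 0.0438163 ≈ 0.0545 hp.

0.0545 horsepower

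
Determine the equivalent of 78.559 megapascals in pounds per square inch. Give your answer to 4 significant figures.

1 megapascal = 145.038 pounds per square inch.
78.559 × 145.038 ≈ 11390 psi.

11390 psi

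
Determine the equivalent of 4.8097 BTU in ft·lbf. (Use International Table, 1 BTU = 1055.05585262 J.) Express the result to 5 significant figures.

3742.8 ft·lbf

1 British thermal unit = 778.169 ft·lbf.
So 4.8097 × 778.169 ≈ 3742.8 ft·lbf.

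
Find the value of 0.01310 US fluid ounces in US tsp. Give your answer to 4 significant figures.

1 US fluid ounce = 6.00000 US tsp.
0.01310 × 6.00000 ≈ 0.07860 US tsp.

0.07860 US tsp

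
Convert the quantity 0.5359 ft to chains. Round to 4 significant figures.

0.008120 chain

1 ft = 0.0151515 chains.
So 0.5359 × 0.0151515 ≈ 0.008120 chain.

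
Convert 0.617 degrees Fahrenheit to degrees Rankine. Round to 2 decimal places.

°R = °F + 459.67.
Applying the formula gives 460.29 °R.

460.29 °R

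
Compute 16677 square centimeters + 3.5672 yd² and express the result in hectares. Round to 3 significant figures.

0.000465 ha

16677 cm² = 0.000166770 ha and 3.5672 yd² = 0.000298263 ha.
0.000166770 + 0.000298263 ≈ 0.000465 ha.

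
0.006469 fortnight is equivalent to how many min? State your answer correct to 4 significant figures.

1 fortnight = 20160.0 min.
Then 0.006469 × 20160.0 ≈ 130.4 min.

130.4 min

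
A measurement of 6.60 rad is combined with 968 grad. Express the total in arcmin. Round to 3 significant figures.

75000 arcminutes

6.60 rad = 22689.1 arcmin and 968 grad = 52272.0 arcmin.
22689.1 + 52272.0 ≈ 75000 arcmin.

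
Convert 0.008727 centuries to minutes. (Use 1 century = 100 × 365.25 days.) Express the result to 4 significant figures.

459000 min

1 century = 5.25960 × 10^7 minutes.
Thus 0.008727 × 5.25960 × 10^7 ≈ 459000 min.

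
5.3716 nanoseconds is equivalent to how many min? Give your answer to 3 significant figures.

8.95e-11 minutes

1 ns = 1.66667e-11 minutes.
Then 5.3716 × 1.66667e-11 ≈ 8.95e-11 min.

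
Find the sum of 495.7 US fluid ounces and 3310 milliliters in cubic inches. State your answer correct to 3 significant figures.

495.7 US fl oz = 894.584 in³ and 3310 mL = 201.989 in³.
894.584 + 201.989 ≈ 1100 in³.

1100 cubic inches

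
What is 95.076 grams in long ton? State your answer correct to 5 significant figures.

9.3574 × 10^-5 long ton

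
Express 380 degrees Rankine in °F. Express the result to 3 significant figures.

°R = °F + 459.67.
Applying the formula gives -79.7 °F.

-79.7 °F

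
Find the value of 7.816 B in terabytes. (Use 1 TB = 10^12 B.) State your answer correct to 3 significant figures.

1 B = 1.00000 × 10^-12 terabytes.
So 7.816 × 1.00000 × 10^-12 ≈ 7.82 × 10^-12 TB.

7.82 × 10^-12 terabytes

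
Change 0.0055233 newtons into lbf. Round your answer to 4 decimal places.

0.0012 pounds-force

1 newton = 0.224809 lbf.
So 0.0055233 × 0.224809 ≈ 0.0012 lbf.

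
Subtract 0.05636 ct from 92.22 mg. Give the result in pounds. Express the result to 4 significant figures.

0.0001785 pounds

92.22 mg = 0.000203310 lb and 0.05636 ct = 2.48505 × 10^-5 lb.
0.000203310 − 2.48505 × 10^-5 ≈ 0.0001785 lb.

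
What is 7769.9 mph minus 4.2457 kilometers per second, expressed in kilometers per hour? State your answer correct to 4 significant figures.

-2780 km/h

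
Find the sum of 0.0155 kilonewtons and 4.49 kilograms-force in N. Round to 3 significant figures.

59.5 N

0.0155 kN = 15.5000 N and 4.49 kgf = 44.0319 N.
15.5000 + 44.0319 ≈ 59.5 N.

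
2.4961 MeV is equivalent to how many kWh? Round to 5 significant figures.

1 megaelectronvolt = 4.45049e-20 kilowatt-hours.
Thus 2.4961 × 4.45049e-20 ≈ 1.1109e-19 kWh.

1.1109e-19 kWh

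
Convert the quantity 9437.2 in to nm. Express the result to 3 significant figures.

2.40e+11 nm

1 inch = 2.54000e+7 nm.
So 9437.2 × 2.54000e+7 ≈ 2.40e+11 nm.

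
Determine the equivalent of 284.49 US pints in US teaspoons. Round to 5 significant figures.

27311 US tsp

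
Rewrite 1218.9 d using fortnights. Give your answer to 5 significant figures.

87.064 fortnight

1 day = 0.0714286 fortnight.
So 1218.9 × 0.0714286 ≈ 87.064 fortnight.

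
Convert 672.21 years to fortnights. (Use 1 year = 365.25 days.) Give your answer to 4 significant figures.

17540 fortnights

1 year = 26.0893 fortnight.
672.21 × 26.0893 ≈ 17540 fortnight.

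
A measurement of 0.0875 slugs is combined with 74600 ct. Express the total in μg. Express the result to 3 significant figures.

0.0875 slug = 1.27697e+9 μg and 74600 ct = 1.49200e+10 μg.
1.27697e+9 + 1.49200e+10 ≈ 1.62e+10 μg.

1.62e+10 micrograms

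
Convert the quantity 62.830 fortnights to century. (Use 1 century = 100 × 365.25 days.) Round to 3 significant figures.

0.0241 century

1 fortnight = 0.000383299 centuries.
Then 62.830 × 0.000383299 ≈ 0.0241 century.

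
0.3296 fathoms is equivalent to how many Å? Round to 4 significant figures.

6.028 × 10^9 angstroms

1 fathom = 1.82880 × 10^10 angstroms.
So 0.3296 × 1.82880 × 10^10 ≈ 6.028 × 10^9 Å.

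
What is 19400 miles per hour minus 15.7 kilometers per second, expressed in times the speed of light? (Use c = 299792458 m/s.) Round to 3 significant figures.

-2.34 × 10^-5 c

19400 mph = 2.89286 × 10^-5 c and 15.7 km/s = 5.23696 × 10^-5 c.
2.89286 × 10^-5 − 5.23696 × 10^-5 ≈ -2.34 × 10^-5 c.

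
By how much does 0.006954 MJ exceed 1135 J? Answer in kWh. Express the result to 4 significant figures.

0.001616 kWh

0.006954 MJ = 0.00193167 kWh and 1135 J = 0.000315278 kWh.
0.00193167 − 0.000315278 ≈ 0.001616 kWh.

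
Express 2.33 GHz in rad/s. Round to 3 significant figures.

1 gigahertz = 6.28319 × 10^9 rad/s.
2.33 × 6.28319 × 10^9 ≈ 1.46 × 10^10 rad/s.

1.46 × 10^10 rad/s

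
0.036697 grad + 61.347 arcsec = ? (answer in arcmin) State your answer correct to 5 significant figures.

3.0041 arcminutes

0.036697 grad = 1.98164 arcmin and 61.347 arcsec = 1.02245 arcmin.
1.98164 + 1.02245 ≈ 3.0041 arcmin.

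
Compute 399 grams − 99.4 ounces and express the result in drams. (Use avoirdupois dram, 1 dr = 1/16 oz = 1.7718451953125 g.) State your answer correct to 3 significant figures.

-1370 dr

399 g = 225.189 dr and 99.4 oz = 1590.40 dr.
225.189 − 1590.40 ≈ -1370 dr.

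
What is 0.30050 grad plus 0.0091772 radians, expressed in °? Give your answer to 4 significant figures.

0.7963 °

0.30050 grad = 0.270450 ° and 0.0091772 rad = 0.525815 °.
0.270450 + 0.525815 ≈ 0.7963 °.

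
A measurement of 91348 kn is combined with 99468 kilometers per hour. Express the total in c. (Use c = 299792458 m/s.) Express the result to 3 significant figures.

0.000249 c

91348 kn = 0.000156753 c and 99468 km/h = 9.21638 × 10^-5 c.
0.000156753 + 9.21638 × 10^-5 ≈ 0.000249 c.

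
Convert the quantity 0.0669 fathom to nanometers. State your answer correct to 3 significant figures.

1 fathom = 1.82880 × 10^9 nm.
Then 0.0669 × 1.82880 × 10^9 ≈ 1.22 × 10^8 nm.

1.22 × 10^8 nanometers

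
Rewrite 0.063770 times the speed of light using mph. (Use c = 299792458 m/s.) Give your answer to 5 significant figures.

1 c = 6.70617e+8 mph.
So 0.063770 × 6.70617e+8 ≈ 4.2765e+7 mph.

4.2765e+7 mph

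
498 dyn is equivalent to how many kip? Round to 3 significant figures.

1 dyne = 2.24809e-9 kips.
498 × 2.24809e-9 ≈ 1.12e-6 kip.

1.12e-6 kip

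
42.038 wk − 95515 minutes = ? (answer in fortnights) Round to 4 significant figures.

16.28 fortnight

42.038 wk = 21.0190 fortnight and 95515 min = 4.73785 fortnight.
21.0190 − 4.73785 ≈ 16.28 fortnight.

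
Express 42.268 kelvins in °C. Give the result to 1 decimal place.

K = °C + 273.15.
Applying the formula gives -230.9 °C.

-230.9 °C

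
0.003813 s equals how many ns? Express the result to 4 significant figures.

3.813e+6 nanoseconds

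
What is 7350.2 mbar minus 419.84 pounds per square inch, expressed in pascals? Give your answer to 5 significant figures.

-2.1597e+6 Pa

7350.2 mbar = 735020 Pa and 419.84 psi = 2.89469e+6 Pa.
735020 − 2.89469e+6 ≈ -2.1597e+6 Pa.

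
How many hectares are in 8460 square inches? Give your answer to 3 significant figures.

1 in² = 6.45160 × 10^-8 hectares.
8460 × 6.45160 × 10^-8 ≈ 0.000546 ha.

0.000546 hectares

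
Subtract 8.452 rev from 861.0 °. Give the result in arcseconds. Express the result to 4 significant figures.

-7.854e+6 arcsec

861.0 ° = 3.09960e+6 arcsec and 8.452 rev = 1.09538e+7 arcsec.
3.09960e+6 − 1.09538e+7 ≈ -7.854e+6 arcsec.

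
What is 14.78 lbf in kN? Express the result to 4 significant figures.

0.06574 kN

1 lbf = 0.00444822 kN.
14.78 × 0.00444822 ≈ 0.06574 kN.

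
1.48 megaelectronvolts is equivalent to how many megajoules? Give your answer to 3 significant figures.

2.37 × 10^-19 megajoules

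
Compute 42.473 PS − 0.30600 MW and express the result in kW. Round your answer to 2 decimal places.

42.473 PS = 31.2388 kW and 0.30600 MW = 306.000 kW.
31.2388 − 306.000 ≈ -274.76 kW.

-274.76 kW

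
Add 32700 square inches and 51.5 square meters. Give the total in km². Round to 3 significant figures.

7.26e-5 km²

32700 in² = 2.10967e-5 km² and 51.5 m² = 5.15000e-5 km².
2.10967e-5 + 5.15000e-5 ≈ 7.26e-5 km².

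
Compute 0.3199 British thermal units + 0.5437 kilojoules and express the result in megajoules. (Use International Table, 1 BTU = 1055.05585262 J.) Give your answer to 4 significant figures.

0.0008812 MJ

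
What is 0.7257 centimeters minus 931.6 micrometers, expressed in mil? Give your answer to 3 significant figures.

249 mil

0.7257 cm = 285.709 mil and 931.6 μm = 36.6772 mil.
285.709 − 36.6772 ≈ 249 mil.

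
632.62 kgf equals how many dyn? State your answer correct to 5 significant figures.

1 kgf = 980665 dynes.
Thus 632.62 × 980665 ≈ 6.2039 × 10^8 dyn.

6.2039 × 10^8 dyn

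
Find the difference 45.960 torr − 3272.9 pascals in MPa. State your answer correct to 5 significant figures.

0.0028546 MPa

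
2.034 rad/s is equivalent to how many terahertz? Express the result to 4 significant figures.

3.237 × 10^-13 THz

1 rad/s = 1.59155 × 10^-13 terahertz.
Then 2.034 × 1.59155 × 10^-13 ≈ 3.237 × 10^-13 THz.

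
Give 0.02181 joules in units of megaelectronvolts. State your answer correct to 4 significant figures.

1.361 × 10^11 MeV

1 joule = 6.24151 × 10^12 megaelectronvolts.
Thus 0.02181 × 6.24151 × 10^12 ≈ 1.361 × 10^11 MeV.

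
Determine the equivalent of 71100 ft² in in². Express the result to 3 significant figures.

1.02 × 10^7 square inches

1 square foot = 144.000 square inches.
Then 71100 × 144.000 ≈ 1.02 × 10^7 in².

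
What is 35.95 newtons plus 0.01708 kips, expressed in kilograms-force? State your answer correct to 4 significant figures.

35.95 N = 3.66588 kgf and 0.01708 kip = 7.74736 kgf.
3.66588 + 7.74736 ≈ 11.41 kgf.

11.41 kilograms-force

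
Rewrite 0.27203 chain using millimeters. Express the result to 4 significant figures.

5472 mm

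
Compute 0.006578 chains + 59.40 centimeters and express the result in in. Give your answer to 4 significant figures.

28.60 in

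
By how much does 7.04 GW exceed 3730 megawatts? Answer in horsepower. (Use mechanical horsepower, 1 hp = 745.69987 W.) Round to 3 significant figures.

4.44 × 10^6 hp

7.04 GW = 9.44080 × 10^6 hp and 3730 MW = 5.00201 × 10^6 hp.
9.44080 × 10^6 − 5.00201 × 10^6 ≈ 4.44 × 10^6 hp.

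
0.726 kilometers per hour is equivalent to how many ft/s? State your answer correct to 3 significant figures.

1 kilometer per hour = 0.911344 feet per second.
Thus 0.726 × 0.911344 ≈ 0.662 ft/s.

0.662 ft/s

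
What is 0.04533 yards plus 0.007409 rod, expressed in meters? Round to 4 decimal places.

0.04533 yd = 0.0414498 m and 0.007409 rod = 0.0372613 m.
0.0414498 + 0.0372613 ≈ 0.0787 m.

0.0787 meters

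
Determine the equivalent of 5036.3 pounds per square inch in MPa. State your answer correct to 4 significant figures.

1 psi = 0.00689476 MPa.
Thus 5036.3 × 0.00689476 ≈ 34.72 MPa.

34.72 MPa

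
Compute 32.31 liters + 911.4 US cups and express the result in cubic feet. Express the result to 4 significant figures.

8.756 ft³

32.31 L = 1.14102 ft³ and 911.4 US cup = 7.61478 ft³.
1.14102 + 7.61478 ≈ 8.756 ft³.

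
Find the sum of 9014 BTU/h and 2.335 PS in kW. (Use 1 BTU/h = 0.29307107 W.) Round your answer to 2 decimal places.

9014 BTU/h = 2.64174 kW and 2.335 PS = 1.71739 kW.
2.64174 + 1.71739 ≈ 4.36 kW.

4.36 kW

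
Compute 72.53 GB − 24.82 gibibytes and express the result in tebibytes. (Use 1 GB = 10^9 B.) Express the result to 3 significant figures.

72.53 GB = 0.0659657 TiB and 24.82 GiB = 0.0242383 TiB.
0.0659657 − 0.0242383 ≈ 0.0417 TiB.

0.0417 TiB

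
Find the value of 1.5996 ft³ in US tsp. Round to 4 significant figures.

9190 US tsp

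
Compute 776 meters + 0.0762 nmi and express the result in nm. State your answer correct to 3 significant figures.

776 m = 7.76000 × 10^11 nm and 0.0762 nmi = 1.41122 × 10^11 nm.
7.76000 × 10^11 + 1.41122 × 10^11 ≈ 9.17 × 10^11 nm.

9.17 × 10^11 nm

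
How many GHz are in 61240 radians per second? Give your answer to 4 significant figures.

9.747e-6 GHz

1 rad/s = 1.59155e-10 gigahertz.
Thus 61240 × 1.59155e-10 ≈ 9.747e-6 GHz.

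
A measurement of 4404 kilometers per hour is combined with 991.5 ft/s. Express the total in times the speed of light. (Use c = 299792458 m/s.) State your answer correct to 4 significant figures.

4404 km/h = 4.08060 × 10^-6 c and 991.5 ft/s = 1.00806 × 10^-6 c.
4.08060 × 10^-6 + 1.00806 × 10^-6 ≈ 5.089 × 10^-6 c.

5.089 × 10^-6 c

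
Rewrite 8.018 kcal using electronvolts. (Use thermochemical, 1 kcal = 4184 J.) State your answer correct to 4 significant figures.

2.094 × 10^23 eV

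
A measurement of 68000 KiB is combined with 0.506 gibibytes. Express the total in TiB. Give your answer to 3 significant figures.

68000 KiB = 6.33299e-5 TiB and 0.506 GiB = 0.000494141 TiB.
6.33299e-5 + 0.000494141 ≈ 0.000557 TiB.

0.000557 TiB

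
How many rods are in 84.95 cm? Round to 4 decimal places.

0.1689 rods

1 centimeter = 0.00198839 rods.
Thus 84.95 × 0.00198839 ≈ 0.1689 rod.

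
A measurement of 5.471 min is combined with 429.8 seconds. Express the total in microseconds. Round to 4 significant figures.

7.581 × 10^8 μs

5.471 min = 3.28260 × 10^8 μs and 429.8 s = 4.29800 × 10^8 μs.
3.28260 × 10^8 + 4.29800 × 10^8 ≈ 7.581 × 10^8 μs.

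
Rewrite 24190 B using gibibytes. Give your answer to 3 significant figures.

2.25e-5 GiB

1 B = 9.31323e-10 GiB.
Then 24190 × 9.31323e-10 ≈ 2.25e-5 GiB.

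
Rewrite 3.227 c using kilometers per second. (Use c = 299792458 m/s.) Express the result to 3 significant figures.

967000 km/s

1 speed of light = 299792 km/s.
So 3.227 × 299792 ≈ 967000 km/s.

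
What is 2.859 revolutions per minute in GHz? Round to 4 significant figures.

4.765 × 10^-11 GHz

1 rpm = 1.66667 × 10^-11 GHz.
2.859 × 1.66667 × 10^-11 ≈ 4.765 × 10^-11 GHz.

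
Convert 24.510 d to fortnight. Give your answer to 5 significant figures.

1 d = 0.0714286 fortnights.
Thus 24.510 × 0.0714286 ≈ 1.7507 fortnight.

1.7507 fortnight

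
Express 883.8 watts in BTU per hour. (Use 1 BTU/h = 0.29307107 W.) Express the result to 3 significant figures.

3020 BTU/h

1 W = 3.41214 BTU/h.
Thus 883.8 × 3.41214 ≈ 3020 BTU/h.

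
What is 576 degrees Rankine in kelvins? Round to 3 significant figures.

°R = K × 9/5.
Applying the formula gives 320 K.

320 kelvins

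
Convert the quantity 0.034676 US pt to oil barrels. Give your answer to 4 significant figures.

0.0001032 bbl

1 US pint = 0.00297619 bbl.
So 0.034676 × 0.00297619 ≈ 0.0001032 bbl.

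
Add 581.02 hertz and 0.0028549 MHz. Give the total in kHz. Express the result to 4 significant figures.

3.436 kHz

581.02 Hz = 0.581020 kHz and 0.0028549 MHz = 2.85490 kHz.
0.581020 + 2.85490 ≈ 3.436 kHz.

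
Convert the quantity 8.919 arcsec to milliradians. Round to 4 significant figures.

0.04324 milliradians

1 arcsecond = 0.00484814 mrad.
Thus 8.919 × 0.00484814 ≈ 0.04324 mrad.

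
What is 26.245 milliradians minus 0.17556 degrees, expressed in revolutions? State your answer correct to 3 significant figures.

0.00369 rev

26.245 mrad = 0.00417702 rev and 0.17556 ° = 0.000487667 rev.
0.00417702 − 0.000487667 ≈ 0.00369 rev.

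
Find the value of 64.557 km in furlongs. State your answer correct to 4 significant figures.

320.9 furlong

1 kilometer = 4.97097 furlongs.
Thus 64.557 × 4.97097 ≈ 320.9 furlong.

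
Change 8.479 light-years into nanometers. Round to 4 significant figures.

1 light-year = 9.46073e+24 nm.
Then 8.479 × 9.46073e+24 ≈ 8.022e+25 nm.

8.022e+25 nanometers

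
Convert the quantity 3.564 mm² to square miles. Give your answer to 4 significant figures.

1.376 × 10^-12 mi²

1 mm² = 3.86102 × 10^-13 square miles.
3.564 × 3.86102 × 10^-13 ≈ 1.376 × 10^-12 mi².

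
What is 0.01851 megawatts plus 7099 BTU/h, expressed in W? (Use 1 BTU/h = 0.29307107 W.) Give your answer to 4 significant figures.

0.01851 MW = 18510.0 W and 7099 BTU/h = 2080.51 W.
18510.0 + 2080.51 ≈ 20590 W.

20590 W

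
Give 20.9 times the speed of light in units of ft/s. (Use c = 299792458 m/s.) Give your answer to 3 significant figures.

2.06e+10 ft/s

1 c = 9.83571e+8 feet per second.
So 20.9 × 9.83571e+8 ≈ 2.06e+10 ft/s.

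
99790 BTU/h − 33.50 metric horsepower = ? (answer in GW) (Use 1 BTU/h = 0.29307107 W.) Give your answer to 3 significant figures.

4.61e-6 gigawatts

99790 BTU/h = 2.92456e-5 GW and 33.50 PS = 2.46392e-5 GW.
2.92456e-5 − 2.46392e-5 ≈ 4.61e-6 GW.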